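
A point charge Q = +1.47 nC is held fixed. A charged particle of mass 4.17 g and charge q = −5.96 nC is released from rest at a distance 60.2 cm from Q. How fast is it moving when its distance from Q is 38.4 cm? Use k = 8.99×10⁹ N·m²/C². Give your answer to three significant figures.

Only the electrostatic force acts, so mechanical energy is conserved: ½mv² = U₁ − U₂ = kQq(1/r₁ − 1/r₂).
U₁ − U₂ = (8.99×10⁹ N·m²/C²)(1.47×10⁻⁹ C)(-5.96×10⁻⁹ C)(1/0.602 − 1/0.384) = 7.43×10⁻⁸ J.
v = √(2·7.43×10⁻⁸/4.17×10⁻³) = 5.97×10⁻³ m/s.

5.97×10⁻³ m/s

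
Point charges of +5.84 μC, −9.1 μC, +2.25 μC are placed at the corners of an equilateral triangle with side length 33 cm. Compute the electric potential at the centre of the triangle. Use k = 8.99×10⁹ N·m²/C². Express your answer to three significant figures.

Electric potential is a scalar, so the contributions from each charge add algebraically: V = Σ kqᵢ/rᵢ.
The distance from each vertex to the centroid is a/√3 = 0.191 m.
V = k[(5.84×10⁻⁶)/(0.191) + (-9.10×10⁻⁶)/(0.191) + (2.25×10⁻⁶)/(0.191)] = -4.77×10⁴ V.

-4.77×10⁴ V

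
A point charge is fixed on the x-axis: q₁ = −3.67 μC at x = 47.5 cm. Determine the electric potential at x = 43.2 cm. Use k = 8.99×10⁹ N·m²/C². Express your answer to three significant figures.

-7.67×10⁵ V

Electric potential is a scalar, so the contributions from each charge add algebraically: V = Σ kqᵢ/rᵢ.
V = k[(-3.67×10⁻⁶)/(0.0430)] = -7.67×10⁵ V.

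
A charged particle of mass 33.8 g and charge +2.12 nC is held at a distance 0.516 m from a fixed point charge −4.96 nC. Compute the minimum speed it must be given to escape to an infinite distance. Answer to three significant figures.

To just escape, total mechanical energy must reach zero at infinity: ½mv²_min + U = 0, so ½mv²_min = −U = |kQq|/r.
|U| = |kQq|/r = (8.99×10⁹ N·m²/C²)(4.96×10⁻⁹)(2.12×10⁻⁹)/(0.516) = 1.83×10⁻⁷ J.
v_min = √(2|U|/m) = √(2·1.83×10⁻⁷/0.0338) = 3.29×10⁻³ m/s.

3.29×10⁻³ m/s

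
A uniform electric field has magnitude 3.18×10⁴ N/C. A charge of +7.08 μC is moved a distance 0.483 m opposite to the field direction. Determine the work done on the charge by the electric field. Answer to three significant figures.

The potential change for a displacement 0.483 m opposite to the field direction is ΔV = +Ed = 1.54×10⁴ V.
W_field = −qΔV = -0.109 J.

-0.109 J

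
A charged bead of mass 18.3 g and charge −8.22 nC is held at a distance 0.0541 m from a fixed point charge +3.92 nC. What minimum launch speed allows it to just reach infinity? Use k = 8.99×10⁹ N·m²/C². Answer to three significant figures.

To just escape, total mechanical energy must reach zero at infinity: ½mv²_min + U = 0, so ½mv²_min = −U = |kQq|/r.
|U| = |kQq|/r = (8.99×10⁹ N·m²/C²)(3.92×10⁻⁹)(8.22×10⁻⁹)/(0.0541) = 5.35×10⁻⁶ J.
v_min = √(2|U|/m) = √(2·5.35×10⁻⁶/0.0183) = 0.0242 m/s.

0.0242 m/s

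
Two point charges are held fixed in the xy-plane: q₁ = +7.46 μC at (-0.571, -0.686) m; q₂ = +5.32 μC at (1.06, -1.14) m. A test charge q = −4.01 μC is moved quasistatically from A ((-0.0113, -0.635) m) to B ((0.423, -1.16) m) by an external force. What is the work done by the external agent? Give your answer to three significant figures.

0.0953 J

For quasistatic motion the external work equals the change in potential energy: W_ext = qΔV = q(V_B − V_A).
At A: distances to the source charges are 0.562 m, 1.18 m; V_A = Σ kqᵢ/rᵢ = 1.60×10⁵ V.
At B: distances to the source charges are 1.10 m, 0.637 m; V_B = Σ kqᵢ/rᵢ = 1.36×10⁵ V.
ΔV = V_B − V_A = -2.38×10⁴ V.
W_ext = qΔV = (-4.01×10⁻⁶ C)(-2.38×10⁴ V) = 0.0953 J.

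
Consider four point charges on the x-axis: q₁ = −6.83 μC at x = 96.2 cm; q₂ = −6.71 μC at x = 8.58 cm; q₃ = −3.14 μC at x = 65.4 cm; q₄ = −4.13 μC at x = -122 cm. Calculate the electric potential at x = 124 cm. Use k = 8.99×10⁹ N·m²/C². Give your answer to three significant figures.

Electric potential is a scalar, so the contributions from each charge add algebraically: V = Σ kqᵢ/rᵢ.
Distances from the field point to each charge: r₁ = 0.278 m, r₂ = 1.15 m, r₃ = 0.586 m, r₄ = 2.46 m.
V = k[(-6.83×10⁻⁶)/(0.278) + (-6.71×10⁻⁶)/(1.15) + (-3.14×10⁻⁶)/(0.586) + (-4.13×10⁻⁶)/(2.46)] = -3.36×10⁵ V.

-3.36×10⁵ V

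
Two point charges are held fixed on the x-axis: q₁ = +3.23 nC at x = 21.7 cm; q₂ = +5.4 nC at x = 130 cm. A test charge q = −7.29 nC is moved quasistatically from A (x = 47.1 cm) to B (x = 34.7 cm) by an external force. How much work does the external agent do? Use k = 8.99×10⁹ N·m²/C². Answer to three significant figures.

For quasistatic motion the external work equals the change in potential energy: W_ext = qΔV = q(V_B − V_A).
At A: distances to the source charges are 0.254 m, 0.829 m; V_A = Σ kqᵢ/rᵢ = 173 V.
At B: distances to the source charges are 0.130 m, 0.953 m; V_B = Σ kqᵢ/rᵢ = 274 V.
ΔV = V_B − V_A = 101 V.
W_ext = qΔV = (-7.29×10⁻⁹ C)(101 V) = -7.39×10⁻⁷ J.

-7.39×10⁻⁷ J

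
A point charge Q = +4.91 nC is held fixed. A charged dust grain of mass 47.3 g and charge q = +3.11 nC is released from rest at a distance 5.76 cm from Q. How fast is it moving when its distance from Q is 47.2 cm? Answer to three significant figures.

Only the electrostatic force acts, so mechanical energy is conserved: ½mv² = U₁ − U₂ = kQq(1/r₁ − 1/r₂).
U₁ − U₂ = (8.99×10⁹ N·m²/C²)(4.91×10⁻⁹ C)(3.11×10⁻⁹ C)(1/0.0576 − 1/0.472) = 2.09×10⁻⁶ J.
v = √(2·2.09×10⁻⁶/0.0473) = 9.41×10⁻³ m/s.

9.41×10⁻³ m/s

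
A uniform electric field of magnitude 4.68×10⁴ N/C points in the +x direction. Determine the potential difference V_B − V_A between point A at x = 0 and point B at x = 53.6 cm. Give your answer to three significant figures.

In a uniform field, potential decreases in the direction of E: V_B − V_A = −E·Δx.
V_B − V_A = −(4.68×10⁴ V/m)(0.536 m) = -2.51×10⁴ V.

-2.51×10⁴ V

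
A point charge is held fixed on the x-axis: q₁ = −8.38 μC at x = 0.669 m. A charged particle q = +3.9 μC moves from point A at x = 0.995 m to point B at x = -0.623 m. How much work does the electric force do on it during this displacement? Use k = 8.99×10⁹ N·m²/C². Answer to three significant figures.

The work done by the electric force is W_field = −ΔU = −q(V_B − V_A) = q(V_A − V_B).
At A: distance to the source charge is 0.326 m; V_A = kq₁/r = -2.31×10⁵ V.
At B: distance to the source charge is 1.29 m; V_B = kq₁/r = -5.83×10⁴ V.
ΔV = V_B − V_A = 1.73×10⁵ V.
W_field = −qΔV = −(3.90×10⁻⁶ C)(1.73×10⁵ V) = -0.674 J.

-0.674 J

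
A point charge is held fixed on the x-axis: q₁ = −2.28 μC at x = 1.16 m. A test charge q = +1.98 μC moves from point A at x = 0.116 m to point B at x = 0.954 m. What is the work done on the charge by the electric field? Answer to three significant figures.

The work done by the electric force is W_field = −ΔU = −q(V_B − V_A) = q(V_A − V_B).
At A: distance to the source charge is 1.04 m; V_A = kq₁/r = -1.96×10⁴ V.
At B: distance to the source charge is 0.206 m; V_B = kq₁/r = -9.95×10⁴ V.
ΔV = V_B − V_A = -7.99×10⁴ V.
W_field = −qΔV = −(1.98×10⁻⁶ C)(-7.99×10⁴ V) = 0.158 J.

0.158 J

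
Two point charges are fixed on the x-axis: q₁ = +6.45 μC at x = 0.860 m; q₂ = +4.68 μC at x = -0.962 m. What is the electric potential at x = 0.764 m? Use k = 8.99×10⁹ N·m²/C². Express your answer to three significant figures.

6.28×10⁵ V

The total potential is the scalar sum of each charge's contribution, V = Σ kqᵢ/rᵢ.
Distances from the field point to each charge: r₁ = 0.0960 m, r₂ = 1.73 m.
V = k[(6.45×10⁻⁶)/(0.0960) + (4.68×10⁻⁶)/(1.73)] = 6.28×10⁵ V.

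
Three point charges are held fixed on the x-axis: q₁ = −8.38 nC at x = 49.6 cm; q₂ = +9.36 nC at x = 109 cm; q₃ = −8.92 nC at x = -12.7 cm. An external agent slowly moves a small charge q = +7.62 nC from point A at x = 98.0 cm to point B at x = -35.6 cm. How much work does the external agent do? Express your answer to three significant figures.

-6.99×10⁻⁶ J

For quasistatic motion the external work equals the change in potential energy: W_ext = qΔV = q(V_B − V_A).
At A: distances to the source charges are 0.484 m, 0.110 m, 1.11 m; V_A = Σ kqᵢ/rᵢ = 537 V.
At B: distances to the source charges are 0.852 m, 1.45 m, 0.229 m; V_B = Σ kqᵢ/rᵢ = -380 V.
ΔV = V_B − V_A = -917 V.
W_ext = qΔV = (7.62×10⁻⁹ C)(-917 V) = -6.99×10⁻⁶ J.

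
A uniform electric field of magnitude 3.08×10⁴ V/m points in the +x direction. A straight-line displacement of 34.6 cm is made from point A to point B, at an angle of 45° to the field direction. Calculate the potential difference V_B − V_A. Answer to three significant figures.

Only the component of displacement along E changes the potential: ΔV = −E·d·cosθ.
ΔV = −(3.08×10⁴ V/m)(0.346 m)cos45° = -7540 V.

-7540 V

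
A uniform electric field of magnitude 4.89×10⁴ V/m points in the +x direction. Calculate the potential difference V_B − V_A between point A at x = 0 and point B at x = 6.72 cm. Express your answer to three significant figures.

-3290 V

In a uniform field, potential decreases in the direction of E: V_B − V_A = −E·Δx.
V_B − V_A = −(4.89×10⁴ V/m)(0.0672 m) = -3290 V.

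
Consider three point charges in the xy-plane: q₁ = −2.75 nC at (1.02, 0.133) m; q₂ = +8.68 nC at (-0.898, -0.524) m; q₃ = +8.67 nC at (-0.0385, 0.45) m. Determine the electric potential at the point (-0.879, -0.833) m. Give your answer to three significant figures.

The total potential is the scalar sum of each charge's contribution, V = Σ kqᵢ/rᵢ.
Distances from the field point to each charge: r₁ = 2.13 m, r₂ = 0.310 m, r₃ = 1.53 m.
V = k[(-2.75×10⁻⁹)/(2.13) + (8.68×10⁻⁹)/(0.310) + (8.67×10⁻⁹)/(1.53)] = 291 V.

291 V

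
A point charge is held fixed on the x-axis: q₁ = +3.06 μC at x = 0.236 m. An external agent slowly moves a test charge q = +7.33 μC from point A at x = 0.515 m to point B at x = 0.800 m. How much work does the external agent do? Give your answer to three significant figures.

-0.365 J

For quasistatic motion the external work equals the change in potential energy: W_ext = qΔV = q(V_B − V_A).
At A: distance to the source charge is 0.279 m; V_A = kq₁/r = 9.86×10⁴ V.
At B: distance to the source charge is 0.564 m; V_B = kq₁/r = 4.88×10⁴ V.
ΔV = V_B − V_A = -4.98×10⁴ V.
W_ext = qΔV = (7.33×10⁻⁶ C)(-4.98×10⁴ V) = -0.365 J.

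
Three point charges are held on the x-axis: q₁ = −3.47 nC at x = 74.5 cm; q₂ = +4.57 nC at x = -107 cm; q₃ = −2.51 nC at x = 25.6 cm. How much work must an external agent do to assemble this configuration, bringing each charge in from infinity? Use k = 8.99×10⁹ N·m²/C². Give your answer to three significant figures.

The work to assemble the configuration equals its total potential energy, U = Σ kqᵢqⱼ/rᵢⱼ over all pairs.
Pair separations: r₁₂ = 1.81 m, r₁₃ = 0.489 m, r₂₃ = 1.33 m.
U = (-7.85×10⁻⁸) + (1.60×10⁻⁷) + (-7.78×10⁻⁸) = 3.81×10⁻⁹ J.

3.81×10⁻⁹ J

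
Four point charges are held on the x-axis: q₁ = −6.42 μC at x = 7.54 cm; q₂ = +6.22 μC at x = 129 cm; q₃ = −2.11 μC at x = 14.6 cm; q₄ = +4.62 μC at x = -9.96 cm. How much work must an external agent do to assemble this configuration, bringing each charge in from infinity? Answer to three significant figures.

-0.368 J

The assembly work is the sum of pairwise potential energies, U = Σ_{i<j} kqᵢqⱼ/rᵢⱼ.
Pair separations: r₁₂ = 1.21 m, r₁₃ = 0.0706 m, r₁₄ = 0.175 m, r₂₃ = 1.14 m, r₂₄ = 1.39 m, r₃₄ = 0.246 m.
Summing all 6 pair terms gives U = -0.368 J.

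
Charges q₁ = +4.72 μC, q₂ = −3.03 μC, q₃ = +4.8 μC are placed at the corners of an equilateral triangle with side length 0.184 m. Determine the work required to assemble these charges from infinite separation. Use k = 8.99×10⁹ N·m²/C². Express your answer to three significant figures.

The work to assemble the configuration equals its total potential energy, U = Σ kqᵢqⱼ/rᵢⱼ over all pairs.
All three pair separations equal the side length, 0.184 m.
U = (-0.699) + (1.11) + (-0.711) = -0.302 J.

-0.302 J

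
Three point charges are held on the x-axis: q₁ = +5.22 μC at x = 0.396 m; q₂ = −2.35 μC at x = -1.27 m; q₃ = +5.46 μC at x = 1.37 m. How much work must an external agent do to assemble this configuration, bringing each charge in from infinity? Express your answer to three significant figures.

The assembly work is the sum of pairwise potential energies, U = Σ_{i<j} kqᵢqⱼ/rᵢⱼ.
Pair separations: r₁₂ = 1.67 m, r₁₃ = 0.974 m, r₂₃ = 2.64 m.
U = (-0.0662) + (0.263) + (-0.0437) = 0.153 J.

0.153 J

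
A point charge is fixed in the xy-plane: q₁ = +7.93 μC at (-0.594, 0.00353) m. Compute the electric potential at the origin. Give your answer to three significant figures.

1.20×10⁵ V

Electric potential is a scalar, so the contributions from each charge add algebraically: V = Σ kqᵢ/rᵢ.
Distances from the field point to each charge: r₁ = 0.594 m.
V = k[(7.93×10⁻⁶)/(0.594)] = 1.20×10⁵ V.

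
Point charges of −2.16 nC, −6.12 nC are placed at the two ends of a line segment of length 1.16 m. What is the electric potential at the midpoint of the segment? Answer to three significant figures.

Electric potential is a scalar, so the contributions from each charge add algebraically: V = Σ kqᵢ/rᵢ.
Each charge is 0.580 m from the midpoint.
V = k[(-2.16×10⁻⁹)/(0.580) + (-6.12×10⁻⁹)/(0.580)] = -128 V.

-128 V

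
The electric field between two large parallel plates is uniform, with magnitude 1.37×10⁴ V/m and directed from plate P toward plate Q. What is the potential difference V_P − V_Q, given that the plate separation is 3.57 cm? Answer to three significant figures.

In a uniform field, potential decreases in the direction of E: ΔV = −E·d for a displacement d parallel to E.
Going from Q to P is a displacement of 3.57 cm opposite to the field, so V_P − V_Q = +Ed = 489 V.

489 V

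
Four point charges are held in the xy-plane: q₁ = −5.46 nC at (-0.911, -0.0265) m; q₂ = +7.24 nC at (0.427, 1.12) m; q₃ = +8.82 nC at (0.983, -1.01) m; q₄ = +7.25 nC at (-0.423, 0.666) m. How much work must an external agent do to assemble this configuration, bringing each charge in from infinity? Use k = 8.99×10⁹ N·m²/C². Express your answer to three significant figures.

1.89×10⁻⁷ J

The assembly work is the sum of pairwise potential energies, U = Σ_{i<j} kqᵢqⱼ/rᵢⱼ.
Pair separations: r₁₂ = 1.76 m, r₁₃ = 2.13 m, r₁₄ = 0.847 m, r₂₃ = 2.20 m, r₂₄ = 0.964 m, r₃₄ = 2.19 m.
Summing all 6 pair terms gives U = 1.89×10⁻⁷ J.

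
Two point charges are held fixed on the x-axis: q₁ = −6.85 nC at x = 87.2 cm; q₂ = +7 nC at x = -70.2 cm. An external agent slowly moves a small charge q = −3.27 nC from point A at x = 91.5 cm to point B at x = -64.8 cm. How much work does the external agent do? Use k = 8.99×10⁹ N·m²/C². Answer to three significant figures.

-8.23×10⁻⁶ J

For quasistatic motion the external work equals the change in potential energy: W_ext = qΔV = q(V_B − V_A).
At A: distances to the source charges are 0.0430 m, 1.62 m; V_A = Σ kqᵢ/rᵢ = -1390 V.
At B: distances to the source charges are 1.52 m, 0.0540 m; V_B = Σ kqᵢ/rᵢ = 1120 V.
ΔV = V_B − V_A = 2520 V.
W_ext = qΔV = (-3.27×10⁻⁹ C)(2520 V) = -8.23×10⁻⁶ J.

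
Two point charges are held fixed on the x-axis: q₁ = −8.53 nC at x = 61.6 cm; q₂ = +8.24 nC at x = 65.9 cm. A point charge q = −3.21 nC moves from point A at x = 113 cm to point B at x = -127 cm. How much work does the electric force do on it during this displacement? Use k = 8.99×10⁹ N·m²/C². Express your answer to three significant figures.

-3.32×10⁻⁸ J

The work done by the electric force is W_field = −ΔU = −q(V_B − V_A) = q(V_A − V_B).
At A: distances to the source charges are 0.514 m, 0.471 m; V_A = Σ kqᵢ/rᵢ = 8.09 V.
At B: distances to the source charges are 1.89 m, 1.93 m; V_B = Σ kqᵢ/rᵢ = -2.26 V.
ΔV = V_B − V_A = -10.3 V.
W_field = −qΔV = −(-3.21×10⁻⁹ C)(-10.3 V) = -3.32×10⁻⁸ J.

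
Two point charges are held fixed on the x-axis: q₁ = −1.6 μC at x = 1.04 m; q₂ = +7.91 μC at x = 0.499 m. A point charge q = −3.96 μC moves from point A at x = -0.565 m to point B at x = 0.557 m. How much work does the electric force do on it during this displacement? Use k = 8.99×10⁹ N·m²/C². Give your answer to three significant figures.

The work done by the electric force is W_field = −ΔU = −q(V_B − V_A) = q(V_A − V_B).
At A: distances to the source charges are 1.60 m, 1.06 m; V_A = Σ kqᵢ/rᵢ = 5.79×10⁴ V.
At B: distances to the source charges are 0.483 m, 0.0580 m; V_B = Σ kqᵢ/rᵢ = 1.20×10⁶ V.
ΔV = V_B − V_A = 1.14×10⁶ V.
W_field = −qΔV = −(-3.96×10⁻⁶ C)(1.14×10⁶ V) = 4.51 J.

4.51 J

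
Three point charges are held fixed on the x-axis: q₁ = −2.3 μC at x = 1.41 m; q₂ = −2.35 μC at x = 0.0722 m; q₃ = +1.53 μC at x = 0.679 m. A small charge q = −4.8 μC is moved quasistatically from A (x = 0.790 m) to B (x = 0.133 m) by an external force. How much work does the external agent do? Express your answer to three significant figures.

For quasistatic motion the external work equals the change in potential energy: W_ext = qΔV = q(V_B − V_A).
At A: distances to the source charges are 0.620 m, 0.718 m, 0.111 m; V_A = Σ kqᵢ/rᵢ = 6.11×10⁴ V.
At B: distances to the source charges are 1.28 m, 0.0608 m, 0.546 m; V_B = Σ kqᵢ/rᵢ = -3.38×10⁵ V.
ΔV = V_B − V_A = -4.00×10⁵ V.
W_ext = qΔV = (-4.80×10⁻⁶ C)(-4.00×10⁵ V) = 1.92 J.

1.92 J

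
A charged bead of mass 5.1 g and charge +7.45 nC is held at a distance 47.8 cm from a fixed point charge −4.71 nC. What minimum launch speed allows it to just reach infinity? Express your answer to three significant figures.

0.0161 m/s

To just escape, total mechanical energy must reach zero at infinity: ½mv²_min + U = 0, so ½mv²_min = −U = |kQq|/r.
|U| = |kQq|/r = (8.99×10⁹ N·m²/C²)(4.71×10⁻⁹)(7.45×10⁻⁹)/(0.478) = 6.60×10⁻⁷ J.
v_min = √(2|U|/m) = √(2·6.60×10⁻⁷/5.10×10⁻³) = 0.0161 m/s.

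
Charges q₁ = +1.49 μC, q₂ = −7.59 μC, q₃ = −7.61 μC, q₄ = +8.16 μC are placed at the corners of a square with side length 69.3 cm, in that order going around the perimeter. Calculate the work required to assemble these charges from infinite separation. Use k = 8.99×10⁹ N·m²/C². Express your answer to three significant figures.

-0.717 J

The assembly work is the sum of pairwise potential energies, U = Σ_{i<j} kqᵢqⱼ/rᵢⱼ.
The four side pairs have separation 0.693 m and the two diagonal pairs 0.980 m.
Summing all 6 pair terms gives U = -0.717 J.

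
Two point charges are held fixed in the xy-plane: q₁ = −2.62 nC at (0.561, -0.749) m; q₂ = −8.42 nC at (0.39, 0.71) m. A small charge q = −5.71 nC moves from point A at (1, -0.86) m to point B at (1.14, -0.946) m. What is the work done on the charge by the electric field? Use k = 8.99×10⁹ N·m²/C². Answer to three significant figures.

9.60×10⁻⁸ J

The work done by the electric force is W_field = −ΔU = −q(V_B − V_A) = q(V_A − V_B).
At A: distances to the source charges are 0.453 m, 1.68 m; V_A = Σ kqᵢ/rᵢ = -97.0 V.
At B: distances to the source charges are 0.612 m, 1.82 m; V_B = Σ kqᵢ/rᵢ = -80.2 V.
ΔV = V_B − V_A = 16.8 V.
W_field = −qΔV = −(-5.71×10⁻⁹ C)(16.8 V) = 9.60×10⁻⁸ J.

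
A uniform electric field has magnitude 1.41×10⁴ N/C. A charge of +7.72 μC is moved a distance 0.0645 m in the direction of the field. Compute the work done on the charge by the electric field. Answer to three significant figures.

7.02×10⁻³ J

The potential change for a displacement 0.0645 m in the direction of the field is ΔV = −Ed = -909 V.
W_field = −qΔV = 7.02×10⁻³ J.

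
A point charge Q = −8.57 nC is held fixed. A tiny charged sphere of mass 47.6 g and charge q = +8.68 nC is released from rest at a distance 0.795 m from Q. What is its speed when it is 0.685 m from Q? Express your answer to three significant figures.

2.38×10⁻³ m/s

Only the electrostatic force acts, so mechanical energy is conserved: ½mv² = U₁ − U₂ = kQq(1/r₁ − 1/r₂).
U₁ − U₂ = (8.99×10⁹ N·m²/C²)(-8.57×10⁻⁹ C)(8.68×10⁻⁹ C)(1/0.795 − 1/0.685) = 1.35×10⁻⁷ J.
v = √(2·1.35×10⁻⁷/0.0476) = 2.38×10⁻³ m/s.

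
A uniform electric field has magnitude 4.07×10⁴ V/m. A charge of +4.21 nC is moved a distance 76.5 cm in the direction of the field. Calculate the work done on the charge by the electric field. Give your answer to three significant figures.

The potential change for a displacement 76.5 cm in the direction of the field is ΔV = −Ed = -3.11×10⁴ V.
W_field = −qΔV = 1.31×10⁻⁴ J.

1.31×10⁻⁴ J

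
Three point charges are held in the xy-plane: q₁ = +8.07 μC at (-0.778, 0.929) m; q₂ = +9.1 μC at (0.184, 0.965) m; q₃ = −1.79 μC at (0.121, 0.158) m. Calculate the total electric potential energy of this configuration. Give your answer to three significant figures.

0.395 J

The assembly work is the sum of pairwise potential energies, U = Σ_{i<j} kqᵢqⱼ/rᵢⱼ.
Pair separations: r₁₂ = 0.963 m, r₁₃ = 1.18 m, r₂₃ = 0.809 m.
U = (0.686) + (-0.110) + (-0.181) = 0.395 J.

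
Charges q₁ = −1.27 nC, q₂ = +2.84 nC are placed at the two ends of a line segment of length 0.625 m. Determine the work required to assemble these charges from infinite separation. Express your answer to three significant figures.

-5.19×10⁻⁸ J

The assembly work is the sum of pairwise potential energies, U = Σ_{i<j} kqᵢqⱼ/rᵢⱼ.
The separation is r = 0.625 m.
U = (-5.19×10⁻⁸) = -5.19×10⁻⁸ J.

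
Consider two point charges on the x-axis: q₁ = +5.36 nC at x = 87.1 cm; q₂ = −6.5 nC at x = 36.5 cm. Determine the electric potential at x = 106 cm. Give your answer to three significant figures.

The total potential is the scalar sum of each charge's contribution, V = Σ kqᵢ/rᵢ.
Distances from the field point to each charge: r₁ = 0.189 m, r₂ = 0.695 m.
V = k[(5.36×10⁻⁹)/(0.189) + (-6.50×10⁻⁹)/(0.695)] = 171 V.

171 V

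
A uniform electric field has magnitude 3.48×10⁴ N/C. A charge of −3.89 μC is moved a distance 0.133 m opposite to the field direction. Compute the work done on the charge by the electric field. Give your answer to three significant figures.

0.0180 J

The potential change for a displacement 0.133 m opposite to the field direction is ΔV = +Ed = 4630 V.
W_field = −qΔV = 0.0180 J.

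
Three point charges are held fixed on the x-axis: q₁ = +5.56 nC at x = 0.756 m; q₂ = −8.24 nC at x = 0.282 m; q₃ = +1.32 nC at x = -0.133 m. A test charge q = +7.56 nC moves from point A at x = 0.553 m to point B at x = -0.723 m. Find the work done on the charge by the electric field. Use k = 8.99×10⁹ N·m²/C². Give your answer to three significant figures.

The work done by the electric force is W_field = −ΔU = −q(V_B − V_A) = q(V_A − V_B).
At A: distances to the source charges are 0.203 m, 0.271 m, 0.686 m; V_A = Σ kqᵢ/rᵢ = -9.82 V.
At B: distances to the source charges are 1.48 m, 1.00 m, 0.590 m; V_B = Σ kqᵢ/rᵢ = -19.8 V.
ΔV = V_B − V_A = -9.98 V.
W_field = −qΔV = −(7.56×10⁻⁹ C)(-9.98 V) = 7.54×10⁻⁸ J.

7.54×10⁻⁸ J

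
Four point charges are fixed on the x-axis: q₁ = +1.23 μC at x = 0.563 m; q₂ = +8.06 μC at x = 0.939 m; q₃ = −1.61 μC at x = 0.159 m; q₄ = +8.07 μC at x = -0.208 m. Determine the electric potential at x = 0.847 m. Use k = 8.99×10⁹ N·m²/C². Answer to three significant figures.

8.74×10⁵ V

Electric potential is a scalar, so the contributions from each charge add algebraically: V = Σ kqᵢ/rᵢ.
Distances from the field point to each charge: r₁ = 0.284 m, r₂ = 0.0920 m, r₃ = 0.688 m, r₄ = 1.05 m.
V = k[(1.23×10⁻⁶)/(0.284) + (8.06×10⁻⁶)/(0.0920) + (-1.61×10⁻⁶)/(0.688) + (8.07×10⁻⁶)/(1.05)] = 8.74×10⁵ V.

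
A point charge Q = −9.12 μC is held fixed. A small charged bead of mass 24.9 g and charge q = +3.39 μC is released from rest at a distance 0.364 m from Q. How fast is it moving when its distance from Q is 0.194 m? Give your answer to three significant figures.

7.33 m/s

Only the electrostatic force acts, so mechanical energy is conserved: ½mv² = U₁ − U₂ = kQq(1/r₁ − 1/r₂).
U₁ − U₂ = (8.99×10⁹ N·m²/C²)(-9.12×10⁻⁶ C)(3.39×10⁻⁶ C)(1/0.364 − 1/0.194) = 0.669 J.
v = √(2·0.669/0.0249) = 7.33 m/s.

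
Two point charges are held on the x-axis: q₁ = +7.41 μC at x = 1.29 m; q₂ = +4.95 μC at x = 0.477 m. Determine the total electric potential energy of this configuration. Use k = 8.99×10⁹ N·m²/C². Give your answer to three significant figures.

The assembly work is the sum of pairwise potential energies, U = Σ_{i<j} kqᵢqⱼ/rᵢⱼ.
Pair separations: r₁₂ = 0.813 m.
U = (0.406) = 0.406 J.

0.406 J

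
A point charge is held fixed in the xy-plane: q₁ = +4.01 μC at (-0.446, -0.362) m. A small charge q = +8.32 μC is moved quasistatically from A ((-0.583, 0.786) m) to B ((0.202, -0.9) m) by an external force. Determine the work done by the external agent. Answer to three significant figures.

0.0967 J

For quasistatic motion the external work equals the change in potential energy: W_ext = qΔV = q(V_B − V_A).
At A: distance to the source charge is 1.16 m; V_A = kq₁/r = 3.12×10⁴ V.
At B: distance to the source charge is 0.842 m; V_B = kq₁/r = 4.28×10⁴ V.
ΔV = V_B − V_A = 1.16×10⁴ V.
W_ext = qΔV = (8.32×10⁻⁶ C)(1.16×10⁴ V) = 0.0967 J.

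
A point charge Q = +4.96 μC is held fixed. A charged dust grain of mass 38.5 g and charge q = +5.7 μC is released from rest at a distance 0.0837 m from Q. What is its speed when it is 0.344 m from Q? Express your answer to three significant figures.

10.9 m/s

Only the electrostatic force acts, so mechanical energy is conserved: ½mv² = U₁ − U₂ = kQq(1/r₁ − 1/r₂).
U₁ − U₂ = (8.99×10⁹ N·m²/C²)(4.96×10⁻⁶ C)(5.70×10⁻⁶ C)(1/0.0837 − 1/0.344) = 2.30 J.
v = √(2·2.30/0.0385) = 10.9 m/s.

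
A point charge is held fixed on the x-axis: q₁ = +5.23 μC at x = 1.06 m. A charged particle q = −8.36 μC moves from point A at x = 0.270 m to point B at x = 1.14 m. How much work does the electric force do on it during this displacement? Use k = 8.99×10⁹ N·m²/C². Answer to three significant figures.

The work done by the electric force is W_field = −ΔU = −q(V_B − V_A) = q(V_A − V_B).
At A: distance to the source charge is 0.790 m; V_A = kq₁/r = 5.95×10⁴ V.
At B: distance to the source charge is 0.0800 m; V_B = kq₁/r = 5.88×10⁵ V.
ΔV = V_B − V_A = 5.28×10⁵ V.
W_field = −qΔV = −(-8.36×10⁻⁶ C)(5.28×10⁵ V) = 4.42 J.

4.42 J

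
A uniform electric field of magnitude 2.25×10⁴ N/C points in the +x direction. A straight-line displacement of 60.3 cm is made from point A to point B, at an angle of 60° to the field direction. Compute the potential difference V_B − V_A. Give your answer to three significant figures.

-6780 V

Only the component of displacement along E changes the potential: ΔV = −E·d·cosθ.
ΔV = −(2.25×10⁴ V/m)(0.603 m)cos60° = -6780 V.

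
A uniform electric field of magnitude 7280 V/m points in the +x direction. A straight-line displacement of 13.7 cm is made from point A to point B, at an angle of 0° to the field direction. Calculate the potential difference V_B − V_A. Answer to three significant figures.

Only the component of displacement along E changes the potential: ΔV = −E·d·cosθ.
ΔV = −(7280 V/m)(0.137 m)cos0° = -997 V.

-997 V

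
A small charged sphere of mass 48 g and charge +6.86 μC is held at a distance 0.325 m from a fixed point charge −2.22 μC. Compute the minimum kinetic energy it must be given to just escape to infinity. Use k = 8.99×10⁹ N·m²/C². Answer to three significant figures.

To just escape, total mechanical energy must reach zero at infinity: ½mv²_min + U = 0, so ½mv²_min = −U = |kQq|/r.
|U| = |kQq|/r = (8.99×10⁹ N·m²/C²)(2.22×10⁻⁶)(6.86×10⁻⁶)/(0.325) = 0.421 J.

0.421 J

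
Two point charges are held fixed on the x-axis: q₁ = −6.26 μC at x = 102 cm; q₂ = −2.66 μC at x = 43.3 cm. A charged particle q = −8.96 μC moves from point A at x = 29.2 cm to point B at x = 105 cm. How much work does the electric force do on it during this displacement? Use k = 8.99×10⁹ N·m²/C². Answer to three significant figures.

-14.9 J

The work done by the electric force is W_field = −ΔU = −q(V_B − V_A) = q(V_A − V_B).
At A: distances to the source charges are 0.728 m, 0.141 m; V_A = Σ kqᵢ/rᵢ = -2.47×10⁵ V.
At B: distances to the source charges are 0.0300 m, 0.617 m; V_B = Σ kqᵢ/rᵢ = -1.91×10⁶ V.
ΔV = V_B − V_A = -1.67×10⁶ V.
W_field = −qΔV = −(-8.96×10⁻⁶ C)(-1.67×10⁶ V) = -14.9 J.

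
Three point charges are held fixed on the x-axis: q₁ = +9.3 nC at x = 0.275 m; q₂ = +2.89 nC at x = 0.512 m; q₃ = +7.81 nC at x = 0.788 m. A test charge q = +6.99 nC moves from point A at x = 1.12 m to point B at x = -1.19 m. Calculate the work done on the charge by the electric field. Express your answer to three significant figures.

The work done by the electric force is W_field = −ΔU = −q(V_B − V_A) = q(V_A − V_B).
At A: distances to the source charges are 0.845 m, 0.608 m, 0.332 m; V_A = Σ kqᵢ/rᵢ = 353 V.
At B: distances to the source charges are 1.46 m, 1.70 m, 1.98 m; V_B = Σ kqᵢ/rᵢ = 108 V.
ΔV = V_B − V_A = -245 V.
W_field = −qΔV = −(6.99×10⁻⁹ C)(-245 V) = 1.71×10⁻⁶ J.

1.71×10⁻⁶ J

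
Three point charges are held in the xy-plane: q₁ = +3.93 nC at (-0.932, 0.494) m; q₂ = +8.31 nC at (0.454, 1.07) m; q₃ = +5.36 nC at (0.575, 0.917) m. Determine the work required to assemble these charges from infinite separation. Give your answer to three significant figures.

2.37×10⁻⁶ J

The assembly work is the sum of pairwise potential energies, U = Σ_{i<j} kqᵢqⱼ/rᵢⱼ.
Pair separations: r₁₂ = 1.50 m, r₁₃ = 1.57 m, r₂₃ = 0.195 m.
U = (1.96×10⁻⁷) + (1.21×10⁻⁷) + (2.05×10⁻⁶) = 2.37×10⁻⁶ J.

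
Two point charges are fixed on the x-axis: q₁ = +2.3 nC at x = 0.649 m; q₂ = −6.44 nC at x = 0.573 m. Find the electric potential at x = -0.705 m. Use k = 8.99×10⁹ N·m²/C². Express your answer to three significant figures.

-30.0 V

Electric potential is a scalar, so the contributions from each charge add algebraically: V = Σ kqᵢ/rᵢ.
Distances from the field point to each charge: r₁ = 1.35 m, r₂ = 1.28 m.
V = k[(2.30×10⁻⁹)/(1.35) + (-6.44×10⁻⁹)/(1.28)] = -30.0 V.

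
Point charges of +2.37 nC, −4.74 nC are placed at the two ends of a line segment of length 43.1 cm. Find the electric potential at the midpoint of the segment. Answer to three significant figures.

-98.9 V

The total potential is the scalar sum of each charge's contribution, V = Σ kqᵢ/rᵢ.
Each charge is 0.215 m from the midpoint.
V = k[(2.37×10⁻⁹)/(0.215) + (-4.74×10⁻⁹)/(0.215)] = -98.9 V.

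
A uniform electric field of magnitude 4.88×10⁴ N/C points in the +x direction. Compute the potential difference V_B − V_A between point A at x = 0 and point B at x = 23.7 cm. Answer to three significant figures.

-1.16×10⁴ V

In a uniform field, potential decreases in the direction of E: V_B − V_A = −E·Δx.
V_B − V_A = −(4.88×10⁴ V/m)(0.237 m) = -1.16×10⁴ V.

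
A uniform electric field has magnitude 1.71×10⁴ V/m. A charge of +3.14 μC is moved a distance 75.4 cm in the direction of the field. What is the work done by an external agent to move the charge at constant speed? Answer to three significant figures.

-0.0405 J

The potential change for a displacement 75.4 cm in the direction of the field is ΔV = −Ed = -1.29×10⁴ V.
W_ext = qΔV = -0.0405 J.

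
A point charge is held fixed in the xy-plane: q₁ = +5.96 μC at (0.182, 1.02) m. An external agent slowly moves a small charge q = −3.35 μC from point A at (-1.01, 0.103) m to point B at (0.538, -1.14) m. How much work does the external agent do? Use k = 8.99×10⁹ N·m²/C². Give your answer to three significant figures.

For quasistatic motion the external work equals the change in potential energy: W_ext = qΔV = q(V_B − V_A).
At A: distance to the source charge is 1.50 m; V_A = kq₁/r = 3.56×10⁴ V.
At B: distance to the source charge is 2.19 m; V_B = kq₁/r = 2.45×10⁴ V.
ΔV = V_B − V_A = -1.12×10⁴ V.
W_ext = qΔV = (-3.35×10⁻⁶ C)(-1.12×10⁴ V) = 0.0374 J.

0.0374 J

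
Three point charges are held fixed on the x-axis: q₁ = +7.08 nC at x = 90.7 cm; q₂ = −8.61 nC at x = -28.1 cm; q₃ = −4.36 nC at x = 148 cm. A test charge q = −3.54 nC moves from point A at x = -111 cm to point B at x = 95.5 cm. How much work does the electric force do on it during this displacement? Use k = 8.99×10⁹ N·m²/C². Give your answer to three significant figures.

4.48×10⁻⁶ J

The work done by the electric force is W_field = −ΔU = −q(V_B − V_A) = q(V_A − V_B).
At A: distances to the source charges are 2.02 m, 0.829 m, 2.59 m; V_A = Σ kqᵢ/rᵢ = -76.9 V.
At B: distances to the source charges are 0.0480 m, 1.24 m, 0.525 m; V_B = Σ kqᵢ/rᵢ = 1190 V.
ΔV = V_B − V_A = 1270 V.
W_field = −qΔV = −(-3.54×10⁻⁹ C)(1270 V) = 4.48×10⁻⁶ J.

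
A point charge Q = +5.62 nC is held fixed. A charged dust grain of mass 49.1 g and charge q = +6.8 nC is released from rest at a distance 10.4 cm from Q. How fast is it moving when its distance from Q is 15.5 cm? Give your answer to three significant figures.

6.65×10⁻³ m/s

Only the electrostatic force acts, so mechanical energy is conserved: ½mv² = U₁ − U₂ = kQq(1/r₁ − 1/r₂).
U₁ − U₂ = (8.99×10⁹ N·m²/C²)(5.62×10⁻⁹ C)(6.80×10⁻⁹ C)(1/0.104 − 1/0.155) = 1.09×10⁻⁶ J.
v = √(2·1.09×10⁻⁶/0.0491) = 6.65×10⁻³ m/s.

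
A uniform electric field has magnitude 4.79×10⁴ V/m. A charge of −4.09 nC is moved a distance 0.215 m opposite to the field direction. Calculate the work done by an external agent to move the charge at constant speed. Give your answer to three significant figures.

-4.21×10⁻⁵ J

The potential change for a displacement 0.215 m opposite to the field direction is ΔV = +Ed = 1.03×10⁴ V.
W_ext = qΔV = -4.21×10⁻⁵ J.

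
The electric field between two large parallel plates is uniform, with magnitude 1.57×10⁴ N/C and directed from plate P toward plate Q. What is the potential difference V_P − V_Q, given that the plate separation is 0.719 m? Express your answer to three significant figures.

In a uniform field, potential decreases in the direction of E: ΔV = −E·d for a displacement d parallel to E.
Going from Q to P is a displacement of 0.719 m opposite to the field, so V_P − V_Q = +Ed = 1.13×10⁴ V.

1.13×10⁴ V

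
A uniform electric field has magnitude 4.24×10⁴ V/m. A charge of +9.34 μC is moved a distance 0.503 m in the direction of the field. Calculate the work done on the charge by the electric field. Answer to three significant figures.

The potential change for a displacement 0.503 m in the direction of the field is ΔV = −Ed = -2.13×10⁴ V.
W_field = −qΔV = 0.199 J.

0.199 J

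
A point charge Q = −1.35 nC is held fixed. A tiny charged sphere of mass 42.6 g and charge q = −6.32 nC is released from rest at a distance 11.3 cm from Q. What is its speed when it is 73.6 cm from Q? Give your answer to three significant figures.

5.19×10⁻³ m/s

Only the electrostatic force acts, so mechanical energy is conserved: ½mv² = U₁ − U₂ = kQq(1/r₁ − 1/r₂).
U₁ − U₂ = (8.99×10⁹ N·m²/C²)(-1.35×10⁻⁹ C)(-6.32×10⁻⁹ C)(1/0.113 − 1/0.736) = 5.75×10⁻⁷ J.
v = √(2·5.75×10⁻⁷/0.0426) = 5.19×10⁻³ m/s.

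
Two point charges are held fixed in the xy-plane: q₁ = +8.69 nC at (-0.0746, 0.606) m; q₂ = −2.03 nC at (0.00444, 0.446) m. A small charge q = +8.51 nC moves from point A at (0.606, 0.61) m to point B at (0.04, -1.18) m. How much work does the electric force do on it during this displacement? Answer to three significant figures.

4.52×10⁻⁷ J

The work done by the electric force is W_field = −ΔU = −q(V_B − V_A) = q(V_A − V_B).
At A: distances to the source charges are 0.681 m, 0.624 m; V_A = Σ kqᵢ/rᵢ = 85.5 V.
At B: distances to the source charges are 1.79 m, 1.63 m; V_B = Σ kqᵢ/rᵢ = 32.4 V.
ΔV = V_B − V_A = -53.1 V.
W_field = −qΔV = −(8.51×10⁻⁹ C)(-53.1 V) = 4.52×10⁻⁷ J.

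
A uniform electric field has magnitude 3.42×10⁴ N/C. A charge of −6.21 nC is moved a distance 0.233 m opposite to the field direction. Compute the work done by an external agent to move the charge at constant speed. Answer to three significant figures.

-4.95×10⁻⁵ J

The potential change for a displacement 0.233 m opposite to the field direction is ΔV = +Ed = 7970 V.
W_ext = qΔV = -4.95×10⁻⁵ J.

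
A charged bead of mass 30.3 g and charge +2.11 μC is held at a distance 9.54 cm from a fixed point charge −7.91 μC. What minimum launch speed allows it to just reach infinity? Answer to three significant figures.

10.2 m/s

To just escape, total mechanical energy must reach zero at infinity: ½mv²_min + U = 0, so ½mv²_min = −U = |kQq|/r.
|U| = |kQq|/r = (8.99×10⁹ N·m²/C²)(7.91×10⁻⁶)(2.11×10⁻⁶)/(0.0954) = 1.57 J.
v_min = √(2|U|/m) = √(2·1.57/0.0303) = 10.2 m/s.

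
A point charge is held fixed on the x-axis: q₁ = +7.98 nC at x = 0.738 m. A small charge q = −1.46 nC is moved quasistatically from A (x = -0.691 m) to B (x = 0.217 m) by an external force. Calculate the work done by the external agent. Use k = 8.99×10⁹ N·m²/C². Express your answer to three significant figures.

For quasistatic motion the external work equals the change in potential energy: W_ext = qΔV = q(V_B − V_A).
At A: distance to the source charge is 1.43 m; V_A = kq₁/r = 50.2 V.
At B: distance to the source charge is 0.521 m; V_B = kq₁/r = 138 V.
ΔV = V_B − V_A = 87.5 V.
W_ext = qΔV = (-1.46×10⁻⁹ C)(87.5 V) = -1.28×10⁻⁷ J.

-1.28×10⁻⁷ J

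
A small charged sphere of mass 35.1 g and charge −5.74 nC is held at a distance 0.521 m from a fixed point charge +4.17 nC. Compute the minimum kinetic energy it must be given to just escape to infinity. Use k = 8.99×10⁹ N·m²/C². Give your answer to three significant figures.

4.13×10⁻⁷ J

To just escape, total mechanical energy must reach zero at infinity: ½mv²_min + U = 0, so ½mv²_min = −U = |kQq|/r.
|U| = |kQq|/r = (8.99×10⁹ N·m²/C²)(4.17×10⁻⁹)(5.74×10⁻⁹)/(0.521) = 4.13×10⁻⁷ J.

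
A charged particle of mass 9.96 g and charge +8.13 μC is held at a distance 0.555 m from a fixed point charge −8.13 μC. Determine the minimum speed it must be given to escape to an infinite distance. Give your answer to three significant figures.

14.7 m/s

To just escape, total mechanical energy must reach zero at infinity: ½mv²_min + U = 0, so ½mv²_min = −U = |kQq|/r.
|U| = |kQq|/r = (8.99×10⁹ N·m²/C²)(8.13×10⁻⁶)(8.13×10⁻⁶)/(0.555) = 1.07 J.
v_min = √(2|U|/m) = √(2·1.07/9.96×10⁻³) = 14.7 m/s.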